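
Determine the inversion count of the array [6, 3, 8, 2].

Finding inversions in [6, 3, 8, 2]:

(0, 1): arr[0]=6 > arr[1]=3
(0, 3): arr[0]=6 > arr[3]=2
(1, 3): arr[1]=3 > arr[3]=2
(2, 3): arr[2]=8 > arr[3]=2

Total inversions: 4

The array has 4 inversion(s): (0,1), (0,3), (1,3), (2,3). Each pair (i,j) satisfies i < j and arr[i] > arr[j].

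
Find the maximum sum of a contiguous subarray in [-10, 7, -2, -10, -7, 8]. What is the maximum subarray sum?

Using Kadane's algorithm on [-10, 7, -2, -10, -7, 8]:

Scanning through the array:
Position 1 (value 7): max_ending_here = 7, max_so_far = 7
Position 2 (value -2): max_ending_here = 5, max_so_far = 7
Position 3 (value -10): max_ending_here = -5, max_so_far = 7
Position 4 (value -7): max_ending_here = -7, max_so_far = 7
Position 5 (value 8): max_ending_here = 8, max_so_far = 8

Maximum subarray: [8]
Maximum sum: 8

The maximum subarray is [8] with sum 8. This subarray runs from index 5 to index 5.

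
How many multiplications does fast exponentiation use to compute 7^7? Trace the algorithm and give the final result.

Computing 7^7 by squaring (build up from 7^1; each line after the first costs one multiplication):

7^1 = 7
7^2 = (7^1)^2 = 7^2 = 49
7^3 = 7 * 7^2 = 7 * 49 = 343
7^6 = (7^3)^2 = 343^2 = 117649
7^7 = 7 * 7^6 = 7 * 117649 = 823543

Result: 823543
Multiplications needed: 4 (4 lines after 7^1)

7^7 = 823543. Using exponentiation by squaring, this requires 4 multiplications. The key idea: if the exponent is even, square the half-power; if odd, multiply by the base once.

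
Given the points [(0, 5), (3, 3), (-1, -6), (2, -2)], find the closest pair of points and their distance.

Computing all pairwise distances among 4 points:

d((0, 5), (3, 3)) = 3.6056 <-- minimum
d((0, 5), (-1, -6)) = 11.0454
d((0, 5), (2, -2)) = 7.2801
d((3, 3), (-1, -6)) = 9.8489
d((3, 3), (2, -2)) = 5.099
d((-1, -6), (2, -2)) = 5.0

Closest pair: (0, 5) and (3, 3) with distance 3.6056

The closest pair is (0, 5) and (3, 3) with Euclidean distance 3.6056. For 4 points, brute-force pairwise comparison is shown above. For large n, the divide-and-conquer algorithm (sort by x, recurse on halves, check the dividing strip) achieves O(n log n).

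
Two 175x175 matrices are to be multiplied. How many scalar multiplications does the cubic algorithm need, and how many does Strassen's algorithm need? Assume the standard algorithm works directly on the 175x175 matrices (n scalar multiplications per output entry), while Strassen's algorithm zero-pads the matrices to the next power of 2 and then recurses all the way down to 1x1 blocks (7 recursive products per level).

Matrix multiplication for 175x175 matrices:

Strassen's algorithm requires power-of-2 dimensions. Pad 175x175 to 256x256 (next power of 2).

Standard algorithm: 175^3 = 5359375 multiplications
Strassen's algorithm: 7^(log2(256)) = 7^8 = 5764801 multiplications
Difference: 5359375 - 5764801 = -405426 (Strassen uses MORE here due to padding overhead — for small or just-over-power-of-2 n, padding can outweigh the per-level savings)

Standard: 5359375 multiplications (175^3). Strassen: 5764801 multiplications (7^8, after padding to 256x256). Strassen reduces 8 recursive multiplications to 7 at each level.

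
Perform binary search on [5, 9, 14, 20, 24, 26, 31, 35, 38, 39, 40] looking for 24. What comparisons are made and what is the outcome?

Binary search for 24 in [5, 9, 14, 20, 24, 26, 31, 35, 38, 39, 40]:

lo=0, hi=10, mid=5, arr[mid]=26 -> 26 > 24, search left half
lo=0, hi=4, mid=2, arr[mid]=14 -> 14 < 24, search right half
lo=3, hi=4, mid=3, arr[mid]=20 -> 20 < 24, search right half
lo=4, hi=4, mid=4, arr[mid]=24 -> Found target at index 4!

Binary search finds 24 at index 4 after 4 comparisons. The search repeatedly halves the search space by comparing with the middle element.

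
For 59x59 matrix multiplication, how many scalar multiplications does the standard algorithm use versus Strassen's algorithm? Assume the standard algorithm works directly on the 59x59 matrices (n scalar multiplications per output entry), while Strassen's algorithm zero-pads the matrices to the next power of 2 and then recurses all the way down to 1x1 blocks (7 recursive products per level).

Matrix multiplication for 59x59 matrices:

Strassen's algorithm requires power-of-2 dimensions. Pad 59x59 to 64x64 (next power of 2).

Standard algorithm: 59^3 = 205379 multiplications
Strassen's algorithm: 7^(log2(64)) = 7^6 = 117649 multiplications
Savings: 205379 - 117649 = 87730 multiplications

Standard: 205379 multiplications (59^3). Strassen: 117649 multiplications (7^6, after padding to 64x64). Strassen reduces 8 recursive multiplications to 7 at each level.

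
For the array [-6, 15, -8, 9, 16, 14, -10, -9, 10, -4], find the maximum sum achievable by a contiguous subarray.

Using Kadane's algorithm on [-6, 15, -8, 9, 16, 14, -10, -9, 10, -4]:

Scanning through the array:
Position 1 (value 15): max_ending_here = 15, max_so_far = 15
Position 2 (value -8): max_ending_here = 7, max_so_far = 15
Position 3 (value 9): max_ending_here = 16, max_so_far = 16
Position 4 (value 16): max_ending_here = 32, max_so_far = 32
Position 5 (value 14): max_ending_here = 46, max_so_far = 46
Position 6 (value -10): max_ending_here = 36, max_so_far = 46
Position 7 (value -9): max_ending_here = 27, max_so_far = 46
Position 8 (value 10): max_ending_here = 37, max_so_far = 46
Position 9 (value -4): max_ending_here = 33, max_so_far = 46

Maximum subarray: [15, -8, 9, 16, 14]
Maximum sum: 46

The maximum subarray is [15, -8, 9, 16, 14] with sum 46. This subarray runs from index 1 to index 5.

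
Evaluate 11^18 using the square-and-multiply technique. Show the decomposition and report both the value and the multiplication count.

Computing 11^18 by squaring (build up from 11^1; each line after the first costs one multiplication):

11^1 = 11
11^2 = (11^1)^2 = 11^2 = 121
11^4 = (11^2)^2 = 121^2 = 14641
11^8 = (11^4)^2 = 14641^2 = 214358881
11^9 = 11 * 11^8 = 11 * 214358881 = 2357947691
11^18 = (11^9)^2 = 2357947691^2 = 5559917313492231481

Result: 5559917313492231481
Multiplications needed: 5 (5 lines after 11^1)

11^18 = 5559917313492231481. Using exponentiation by squaring, this requires 5 multiplications. The key idea: if the exponent is even, square the half-power; if odd, multiply by the base once.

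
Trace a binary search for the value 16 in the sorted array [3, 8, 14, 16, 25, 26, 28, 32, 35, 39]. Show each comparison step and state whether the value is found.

Binary search for 16 in [3, 8, 14, 16, 25, 26, 28, 32, 35, 39]:

lo=0, hi=9, mid=4, arr[mid]=25 -> 25 > 16, search left half
lo=0, hi=3, mid=1, arr[mid]=8 -> 8 < 16, search right half
lo=2, hi=3, mid=2, arr[mid]=14 -> 14 < 16, search right half
lo=3, hi=3, mid=3, arr[mid]=16 -> Found target at index 3!

Binary search finds 16 at index 3 after 4 comparisons. The search repeatedly halves the search space by comparing with the middle element.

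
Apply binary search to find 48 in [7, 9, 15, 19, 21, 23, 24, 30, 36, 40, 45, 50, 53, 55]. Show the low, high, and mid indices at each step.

Binary search for 48 in [7, 9, 15, 19, 21, 23, 24, 30, 36, 40, 45, 50, 53, 55]:

lo=0, hi=13, mid=6, arr[mid]=24 -> 24 < 48, search right half
lo=7, hi=13, mid=10, arr[mid]=45 -> 45 < 48, search right half
lo=11, hi=13, mid=12, arr[mid]=53 -> 53 > 48, search left half
lo=11, hi=11, mid=11, arr[mid]=50 -> 50 > 48, search left half
lo=11 > hi=10, target 48 not found

Binary search determines that 48 is not in the array after 4 comparisons. The search space was exhausted without finding the target.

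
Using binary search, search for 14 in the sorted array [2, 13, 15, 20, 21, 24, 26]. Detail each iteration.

Binary search for 14 in [2, 13, 15, 20, 21, 24, 26]:

lo=0, hi=6, mid=3, arr[mid]=20 -> 20 > 14, search left half
lo=0, hi=2, mid=1, arr[mid]=13 -> 13 < 14, search right half
lo=2, hi=2, mid=2, arr[mid]=15 -> 15 > 14, search left half
lo=2 > hi=1, target 14 not found

Binary search determines that 14 is not in the array after 3 comparisons. The search space was exhausted without finding the target.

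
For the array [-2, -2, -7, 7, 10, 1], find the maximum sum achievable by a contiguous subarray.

Using Kadane's algorithm on [-2, -2, -7, 7, 10, 1]:

Scanning through the array:
Position 1 (value -2): max_ending_here = -2, max_so_far = -2
Position 2 (value -7): max_ending_here = -7, max_so_far = -2
Position 3 (value 7): max_ending_here = 7, max_so_far = 7
Position 4 (value 10): max_ending_here = 17, max_so_far = 17
Position 5 (value 1): max_ending_here = 18, max_so_far = 18

Maximum subarray: [7, 10, 1]
Maximum sum: 18

The maximum subarray is [7, 10, 1] with sum 18. This subarray runs from index 3 to index 5.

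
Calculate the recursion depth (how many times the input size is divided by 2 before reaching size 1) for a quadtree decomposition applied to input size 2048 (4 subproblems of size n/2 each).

For divide and conquer with division factor 2:

Problem sizes at each level:
Level 0: 2048
Level 1: 1024
Level 2: 512
Level 3: 256
Level 4: 128
Level 5: 64
Level 6: 32
Level 7: 16
Level 8: 8
Level 9: 4
Level 10: 2
Level 11: 1

The root is level 0 and the size-1 base case is level 11 (the tree spans levels 0 through 11, i.e. 12 levels counting the root), so the depth is the number of divisions: log_2(2048) = 11

The recursion tree depth is log_2(2048) = 11. At each level, the problem size is divided by 2, so it takes 11 divisions to reduce to a base case of size 1. The algorithm makes 4 recursive calls at each level.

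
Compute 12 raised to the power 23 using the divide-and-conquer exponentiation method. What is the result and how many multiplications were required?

Computing 12^23 by squaring (build up from 12^1; each line after the first costs one multiplication):

12^1 = 12
12^2 = (12^1)^2 = 12^2 = 144
12^4 = (12^2)^2 = 144^2 = 20736
12^5 = 12 * 12^4 = 12 * 20736 = 248832
12^10 = (12^5)^2 = 248832^2 = 61917364224
12^11 = 12 * 12^10 = 12 * 61917364224 = 743008370688
12^22 = (12^11)^2 = 743008370688^2 = 552061438912436417593344
12^23 = 12 * 12^22 = 12 * 552061438912436417593344 = 6624737266949237011120128

Result: 6624737266949237011120128
Multiplications needed: 7 (7 lines after 12^1)

12^23 = 6624737266949237011120128. Using exponentiation by squaring, this requires 7 multiplications. The key idea: if the exponent is even, square the half-power; if odd, multiply by the base once.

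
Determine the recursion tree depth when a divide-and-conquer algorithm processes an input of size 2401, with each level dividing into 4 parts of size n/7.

For divide and conquer with division factor 7:

Problem sizes at each level:
Level 0: 2401
Level 1: 343
Level 2: 49
Level 3: 7
Level 4: 1

The root is level 0 and the size-1 base case is level 4 (the tree spans levels 0 through 4, i.e. 5 levels counting the root), so the depth is the number of divisions: log_7(2401) = 4

The recursion tree depth is log_7(2401) = 4. At each level, the problem size is divided by 7, so it takes 4 divisions to reduce to a base case of size 1. The algorithm makes 4 recursive calls at each level.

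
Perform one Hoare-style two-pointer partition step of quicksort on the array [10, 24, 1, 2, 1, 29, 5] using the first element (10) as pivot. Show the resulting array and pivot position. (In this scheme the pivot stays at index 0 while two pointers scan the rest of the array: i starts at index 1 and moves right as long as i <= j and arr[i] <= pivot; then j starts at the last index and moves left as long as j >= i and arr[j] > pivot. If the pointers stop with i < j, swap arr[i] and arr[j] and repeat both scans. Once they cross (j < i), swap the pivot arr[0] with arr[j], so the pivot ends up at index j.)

Hoare-style two-pointer partition with pivot = 10:

Initial array: [10, 24, 1, 2, 1, 29, 5]

Pointers start at i = 1, j = 6.
i stops at index 1 (arr[1]=24 > 10), j stops at index 6 (arr[6]=5 <= 10): swap arr[1] and arr[6], array becomes [10, 5, 1, 2, 1, 29, 24]
i ends at 5, j ends at 4: the pointers have crossed (j < i), so scanning stops.

Swap pivot arr[0] with arr[4] to place pivot at position 4: [1, 5, 1, 2, 10, 29, 24]
Pivot position: 4

After partitioning with pivot 10, the array becomes [1, 5, 1, 2, 10, 29, 24]. The pivot is placed at index 4. All elements to the left of the pivot are <= 10, and all elements to the right are > 10.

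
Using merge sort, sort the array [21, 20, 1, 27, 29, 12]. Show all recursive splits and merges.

Merge sort trace:

Split: [21, 20, 1, 27, 29, 12] -> [21, 20, 1] and [27, 29, 12]
  Split: [21, 20, 1] -> [21] and [20, 1]
    Split: [20, 1] -> [20] and [1]
    Merge: [20] + [1] -> [1, 20]
  Merge: [21] + [1, 20] -> [1, 20, 21]
  Split: [27, 29, 12] -> [27] and [29, 12]
    Split: [29, 12] -> [29] and [12]
    Merge: [29] + [12] -> [12, 29]
  Merge: [27] + [12, 29] -> [12, 27, 29]
Merge: [1, 20, 21] + [12, 27, 29] -> [1, 12, 20, 21, 27, 29]

Final sorted array: [1, 12, 20, 21, 27, 29]

The merge sort proceeds by recursively splitting the array and merging sorted halves.
After all merges, the sorted array is [1, 12, 20, 21, 27, 29].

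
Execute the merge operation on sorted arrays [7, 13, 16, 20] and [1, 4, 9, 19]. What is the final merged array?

Merging process:

Compare 7 vs 1: take 1 from right. Merged: [1]
Compare 7 vs 4: take 4 from right. Merged: [1, 4]
Compare 7 vs 9: take 7 from left. Merged: [1, 4, 7]
Compare 13 vs 9: take 9 from right. Merged: [1, 4, 7, 9]
Compare 13 vs 19: take 13 from left. Merged: [1, 4, 7, 9, 13]
Compare 16 vs 19: take 16 from left. Merged: [1, 4, 7, 9, 13, 16]
Compare 20 vs 19: take 19 from right. Merged: [1, 4, 7, 9, 13, 16, 19]
Append remaining from left: [20]. Merged: [1, 4, 7, 9, 13, 16, 19, 20]

Final merged array: [1, 4, 7, 9, 13, 16, 19, 20]
Total comparisons: 7

The merged array is [1, 4, 7, 9, 13, 16, 19, 20], requiring 7 comparisons. The merge step runs in O(n) time where n is the total number of elements.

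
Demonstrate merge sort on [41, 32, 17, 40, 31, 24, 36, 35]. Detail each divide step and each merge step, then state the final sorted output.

Merge sort trace:

Split: [41, 32, 17, 40, 31, 24, 36, 35] -> [41, 32, 17, 40] and [31, 24, 36, 35]
  Split: [41, 32, 17, 40] -> [41, 32] and [17, 40]
    Split: [41, 32] -> [41] and [32]
    Merge: [41] + [32] -> [32, 41]
    Split: [17, 40] -> [17] and [40]
    Merge: [17] + [40] -> [17, 40]
  Merge: [32, 41] + [17, 40] -> [17, 32, 40, 41]
  Split: [31, 24, 36, 35] -> [31, 24] and [36, 35]
    Split: [31, 24] -> [31] and [24]
    Merge: [31] + [24] -> [24, 31]
    Split: [36, 35] -> [36] and [35]
    Merge: [36] + [35] -> [35, 36]
  Merge: [24, 31] + [35, 36] -> [24, 31, 35, 36]
Merge: [17, 32, 40, 41] + [24, 31, 35, 36] -> [17, 24, 31, 32, 35, 36, 40, 41]

Final sorted array: [17, 24, 31, 32, 35, 36, 40, 41]

The merge sort proceeds by recursively splitting the array and merging sorted halves.
After all merges, the sorted array is [17, 24, 31, 32, 35, 36, 40, 41].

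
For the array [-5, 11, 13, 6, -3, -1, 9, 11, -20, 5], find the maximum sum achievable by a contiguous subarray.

Using Kadane's algorithm on [-5, 11, 13, 6, -3, -1, 9, 11, -20, 5]:

Scanning through the array:
Position 1 (value 11): max_ending_here = 11, max_so_far = 11
Position 2 (value 13): max_ending_here = 24, max_so_far = 24
Position 3 (value 6): max_ending_here = 30, max_so_far = 30
Position 4 (value -3): max_ending_here = 27, max_so_far = 30
Position 5 (value -1): max_ending_here = 26, max_so_far = 30
Position 6 (value 9): max_ending_here = 35, max_so_far = 35
Position 7 (value 11): max_ending_here = 46, max_so_far = 46
Position 8 (value -20): max_ending_here = 26, max_so_far = 46
Position 9 (value 5): max_ending_here = 31, max_so_far = 46

Maximum subarray: [11, 13, 6, -3, -1, 9, 11]
Maximum sum: 46

The maximum subarray is [11, 13, 6, -3, -1, 9, 11] with sum 46. This subarray runs from index 1 to index 7.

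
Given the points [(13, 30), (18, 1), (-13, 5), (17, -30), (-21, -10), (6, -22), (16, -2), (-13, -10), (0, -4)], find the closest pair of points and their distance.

Computing all pairwise distances among 9 points:

d((13, 30), (18, 1)) = 29.4279
d((13, 30), (-13, 5)) = 36.0694
d((13, 30), (17, -30)) = 60.1332
d((13, 30), (-21, -10)) = 52.4976
d((13, 30), (6, -22)) = 52.469
d((13, 30), (16, -2)) = 32.1403
d((13, 30), (-13, -10)) = 47.7074
d((13, 30), (0, -4)) = 36.4005
d((18, 1), (-13, 5)) = 31.257
d((18, 1), (17, -30)) = 31.0161
d((18, 1), (-21, -10)) = 40.5216
d((18, 1), (6, -22)) = 25.9422
d((18, 1), (16, -2)) = 3.6056 <-- minimum
d((18, 1), (-13, -10)) = 32.8938
d((18, 1), (0, -4)) = 18.6815
d((-13, 5), (17, -30)) = 46.0977
d((-13, 5), (-21, -10)) = 17.0
d((-13, 5), (6, -22)) = 33.0151
d((-13, 5), (16, -2)) = 29.8329
d((-13, 5), (-13, -10)) = 15.0
d((-13, 5), (0, -4)) = 15.8114
d((17, -30), (-21, -10)) = 42.9418
d((17, -30), (6, -22)) = 13.6015
d((17, -30), (16, -2)) = 28.0179
d((17, -30), (-13, -10)) = 36.0555
d((17, -30), (0, -4)) = 31.0644
d((-21, -10), (6, -22)) = 29.5466
d((-21, -10), (16, -2)) = 37.855
d((-21, -10), (-13, -10)) = 8.0
d((-21, -10), (0, -4)) = 21.8403
d((6, -22), (16, -2)) = 22.3607
d((6, -22), (-13, -10)) = 22.4722
d((6, -22), (0, -4)) = 18.9737
d((16, -2), (-13, -10)) = 30.0832
d((16, -2), (0, -4)) = 16.1245
d((-13, -10), (0, -4)) = 14.3178

Closest pair: (18, 1) and (16, -2) with distance 3.6056

The closest pair is (18, 1) and (16, -2) with Euclidean distance 3.6056. For 9 points, brute-force pairwise comparison is shown above. For large n, the divide-and-conquer algorithm (sort by x, recurse on halves, check the dividing strip) achieves O(n log n).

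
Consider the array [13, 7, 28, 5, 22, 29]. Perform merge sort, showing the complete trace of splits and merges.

Merge sort trace:

Split: [13, 7, 28, 5, 22, 29] -> [13, 7, 28] and [5, 22, 29]
  Split: [13, 7, 28] -> [13] and [7, 28]
    Split: [7, 28] -> [7] and [28]
    Merge: [7] + [28] -> [7, 28]
  Merge: [13] + [7, 28] -> [7, 13, 28]
  Split: [5, 22, 29] -> [5] and [22, 29]
    Split: [22, 29] -> [22] and [29]
    Merge: [22] + [29] -> [22, 29]
  Merge: [5] + [22, 29] -> [5, 22, 29]
Merge: [7, 13, 28] + [5, 22, 29] -> [5, 7, 13, 22, 28, 29]

Final sorted array: [5, 7, 13, 22, 28, 29]

The merge sort proceeds by recursively splitting the array and merging sorted halves.
After all merges, the sorted array is [5, 7, 13, 22, 28, 29].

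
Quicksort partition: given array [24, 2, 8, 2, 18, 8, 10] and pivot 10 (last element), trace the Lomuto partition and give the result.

Lomuto partition with pivot = 10:

Initial array: [24, 2, 8, 2, 18, 8, 10]

arr[0]=24 > 10: no swap
arr[1]=2 <= 10: swap with position 0, array becomes [2, 24, 8, 2, 18, 8, 10]
arr[2]=8 <= 10: swap with position 1, array becomes [2, 8, 24, 2, 18, 8, 10]
arr[3]=2 <= 10: swap with position 2, array becomes [2, 8, 2, 24, 18, 8, 10]
arr[4]=18 > 10: no swap
arr[5]=8 <= 10: swap with position 3, array becomes [2, 8, 2, 8, 18, 24, 10]

Place pivot at position 4: [2, 8, 2, 8, 10, 24, 18]
Pivot position: 4

After partitioning with pivot 10, the array becomes [2, 8, 2, 8, 10, 24, 18]. The pivot is placed at index 4. All elements to the left of the pivot are <= 10, and all elements to the right are > 10.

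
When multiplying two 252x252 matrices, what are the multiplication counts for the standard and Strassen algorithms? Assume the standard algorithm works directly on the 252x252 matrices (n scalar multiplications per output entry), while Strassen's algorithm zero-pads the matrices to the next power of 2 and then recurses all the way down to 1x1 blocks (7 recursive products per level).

Matrix multiplication for 252x252 matrices:

Strassen's algorithm requires power-of-2 dimensions. Pad 252x252 to 256x256 (next power of 2).

Standard algorithm: 252^3 = 16003008 multiplications
Strassen's algorithm: 7^(log2(256)) = 7^8 = 5764801 multiplications
Savings: 16003008 - 5764801 = 10238207 multiplications

Standard: 16003008 multiplications (252^3). Strassen: 5764801 multiplications (7^8, after padding to 256x256). Strassen reduces 8 recursive multiplications to 7 at each level.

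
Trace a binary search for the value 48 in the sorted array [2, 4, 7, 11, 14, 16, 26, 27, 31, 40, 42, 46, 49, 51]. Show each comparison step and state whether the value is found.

Binary search for 48 in [2, 4, 7, 11, 14, 16, 26, 27, 31, 40, 42, 46, 49, 51]:

lo=0, hi=13, mid=6, arr[mid]=26 -> 26 < 48, search right half
lo=7, hi=13, mid=10, arr[mid]=42 -> 42 < 48, search right half
lo=11, hi=13, mid=12, arr[mid]=49 -> 49 > 48, search left half
lo=11, hi=11, mid=11, arr[mid]=46 -> 46 < 48, search right half
lo=12 > hi=11, target 48 not found

Binary search determines that 48 is not in the array after 4 comparisons. The search space was exhausted without finding the target.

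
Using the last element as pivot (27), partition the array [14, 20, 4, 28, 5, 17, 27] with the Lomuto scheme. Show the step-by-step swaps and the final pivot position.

Lomuto partition with pivot = 27:

Initial array: [14, 20, 4, 28, 5, 17, 27]

arr[0]=14 <= 27: swap with position 0, array becomes [14, 20, 4, 28, 5, 17, 27]
arr[1]=20 <= 27: swap with position 1, array becomes [14, 20, 4, 28, 5, 17, 27]
arr[2]=4 <= 27: swap with position 2, array becomes [14, 20, 4, 28, 5, 17, 27]
arr[3]=28 > 27: no swap
arr[4]=5 <= 27: swap with position 3, array becomes [14, 20, 4, 5, 28, 17, 27]
arr[5]=17 <= 27: swap with position 4, array becomes [14, 20, 4, 5, 17, 28, 27]

Place pivot at position 5: [14, 20, 4, 5, 17, 27, 28]
Pivot position: 5

After partitioning with pivot 27, the array becomes [14, 20, 4, 5, 17, 27, 28]. The pivot is placed at index 5. All elements to the left of the pivot are <= 27, and all elements to the right are > 27.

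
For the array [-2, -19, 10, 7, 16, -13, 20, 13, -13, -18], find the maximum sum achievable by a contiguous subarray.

Using Kadane's algorithm on [-2, -19, 10, 7, 16, -13, 20, 13, -13, -18]:

Scanning through the array:
Position 1 (value -19): max_ending_here = -19, max_so_far = -2
Position 2 (value 10): max_ending_here = 10, max_so_far = 10
Position 3 (value 7): max_ending_here = 17, max_so_far = 17
Position 4 (value 16): max_ending_here = 33, max_so_far = 33
Position 5 (value -13): max_ending_here = 20, max_so_far = 33
Position 6 (value 20): max_ending_here = 40, max_so_far = 40
Position 7 (value 13): max_ending_here = 53, max_so_far = 53
Position 8 (value -13): max_ending_here = 40, max_so_far = 53
Position 9 (value -18): max_ending_here = 22, max_so_far = 53

Maximum subarray: [10, 7, 16, -13, 20, 13]
Maximum sum: 53

The maximum subarray is [10, 7, 16, -13, 20, 13] with sum 53. This subarray runs from index 2 to index 7.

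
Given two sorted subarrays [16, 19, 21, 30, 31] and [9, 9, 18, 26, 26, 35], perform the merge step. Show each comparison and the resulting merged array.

Merging process:

Compare 16 vs 9: take 9 from right. Merged: [9]
Compare 16 vs 9: take 9 from right. Merged: [9, 9]
Compare 16 vs 18: take 16 from left. Merged: [9, 9, 16]
Compare 19 vs 18: take 18 from right. Merged: [9, 9, 16, 18]
Compare 19 vs 26: take 19 from left. Merged: [9, 9, 16, 18, 19]
Compare 21 vs 26: take 21 from left. Merged: [9, 9, 16, 18, 19, 21]
Compare 30 vs 26: take 26 from right. Merged: [9, 9, 16, 18, 19, 21, 26]
Compare 30 vs 26: take 26 from right. Merged: [9, 9, 16, 18, 19, 21, 26, 26]
Compare 30 vs 35: take 30 from left. Merged: [9, 9, 16, 18, 19, 21, 26, 26, 30]
Compare 31 vs 35: take 31 from left. Merged: [9, 9, 16, 18, 19, 21, 26, 26, 30, 31]
Append remaining from right: [35]. Merged: [9, 9, 16, 18, 19, 21, 26, 26, 30, 31, 35]

Final merged array: [9, 9, 16, 18, 19, 21, 26, 26, 30, 31, 35]
Total comparisons: 10

The merged array is [9, 9, 16, 18, 19, 21, 26, 26, 30, 31, 35], requiring 10 comparisons. The merge step runs in O(n) time where n is the total number of elements.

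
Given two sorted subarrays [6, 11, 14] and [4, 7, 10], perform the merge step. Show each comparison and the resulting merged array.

Merging process:

Compare 6 vs 4: take 4 from right. Merged: [4]
Compare 6 vs 7: take 6 from left. Merged: [4, 6]
Compare 11 vs 7: take 7 from right. Merged: [4, 6, 7]
Compare 11 vs 10: take 10 from right. Merged: [4, 6, 7, 10]
Append remaining from left: [11, 14]. Merged: [4, 6, 7, 10, 11, 14]

Final merged array: [4, 6, 7, 10, 11, 14]
Total comparisons: 4

The merged array is [4, 6, 7, 10, 11, 14], requiring 4 comparisons. The merge step runs in O(n) time where n is the total number of elements.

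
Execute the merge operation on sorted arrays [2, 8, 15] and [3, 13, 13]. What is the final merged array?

Merging process:

Compare 2 vs 3: take 2 from left. Merged: [2]
Compare 8 vs 3: take 3 from right. Merged: [2, 3]
Compare 8 vs 13: take 8 from left. Merged: [2, 3, 8]
Compare 15 vs 13: take 13 from right. Merged: [2, 3, 8, 13]
Compare 15 vs 13: take 13 from right. Merged: [2, 3, 8, 13, 13]
Append remaining from left: [15]. Merged: [2, 3, 8, 13, 13, 15]

Final merged array: [2, 3, 8, 13, 13, 15]
Total comparisons: 5

The merged array is [2, 3, 8, 13, 13, 15], requiring 5 comparisons. The merge step runs in O(n) time where n is the total number of elements.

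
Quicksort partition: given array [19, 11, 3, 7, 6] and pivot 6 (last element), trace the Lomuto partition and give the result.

Lomuto partition with pivot = 6:

Initial array: [19, 11, 3, 7, 6]

arr[0]=19 > 6: no swap
arr[1]=11 > 6: no swap
arr[2]=3 <= 6: swap with position 0, array becomes [3, 11, 19, 7, 6]
arr[3]=7 > 6: no swap

Place pivot at position 1: [3, 6, 19, 7, 11]
Pivot position: 1

After partitioning with pivot 6, the array becomes [3, 6, 19, 7, 11]. The pivot is placed at index 1. All elements to the left of the pivot are <= 6, and all elements to the right are > 6.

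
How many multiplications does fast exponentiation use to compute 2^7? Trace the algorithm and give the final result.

Computing 2^7 by squaring (build up from 2^1; each line after the first costs one multiplication):

2^1 = 2
2^2 = (2^1)^2 = 2^2 = 4
2^3 = 2 * 2^2 = 2 * 4 = 8
2^6 = (2^3)^2 = 8^2 = 64
2^7 = 2 * 2^6 = 2 * 64 = 128

Result: 128
Multiplications needed: 4 (4 lines after 2^1)

2^7 = 128. Using exponentiation by squaring, this requires 4 multiplications. The key idea: if the exponent is even, square the half-power; if odd, multiply by the base once.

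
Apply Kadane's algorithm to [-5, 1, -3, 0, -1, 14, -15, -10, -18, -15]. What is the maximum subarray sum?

Using Kadane's algorithm on [-5, 1, -3, 0, -1, 14, -15, -10, -18, -15]:

Scanning through the array:
Position 1 (value 1): max_ending_here = 1, max_so_far = 1
Position 2 (value -3): max_ending_here = -2, max_so_far = 1
Position 3 (value 0): max_ending_here = 0, max_so_far = 1
Position 4 (value -1): max_ending_here = -1, max_so_far = 1
Position 5 (value 14): max_ending_here = 14, max_so_far = 14
Position 6 (value -15): max_ending_here = -1, max_so_far = 14
Position 7 (value -10): max_ending_here = -10, max_so_far = 14
Position 8 (value -18): max_ending_here = -18, max_so_far = 14
Position 9 (value -15): max_ending_here = -15, max_so_far = 14

Maximum subarray: [14]
Maximum sum: 14

The maximum subarray is [14] with sum 14. This subarray runs from index 5 to index 5.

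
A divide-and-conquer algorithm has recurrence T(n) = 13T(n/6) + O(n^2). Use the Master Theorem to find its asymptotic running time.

Master Theorem for T(n) = 13T(n/6) + O(n^2):

a = 13, b = 6, c = 2
log_b(a) = log_6(13) = 1.4315

Case 3: c = 2 > log_6(13) = 1.4315
T(n) = O(n^2) = O(n^2)

For T(n) = 13T(n/6) + O(n^2): log_6(13) = 1.4315. This is Case 3 of the Master Theorem (c > log_b(a), work dominated by root), giving O(n^2).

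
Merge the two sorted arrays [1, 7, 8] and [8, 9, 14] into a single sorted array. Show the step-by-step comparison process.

Merging process:

Compare 1 vs 8: take 1 from left. Merged: [1]
Compare 7 vs 8: take 7 from left. Merged: [1, 7]
Compare 8 vs 8: take 8 from left. Merged: [1, 7, 8]
Append remaining from right: [8, 9, 14]. Merged: [1, 7, 8, 8, 9, 14]

Final merged array: [1, 7, 8, 8, 9, 14]
Total comparisons: 3

The merged array is [1, 7, 8, 8, 9, 14], requiring 3 comparisons. The merge step runs in O(n) time where n is the total number of elements.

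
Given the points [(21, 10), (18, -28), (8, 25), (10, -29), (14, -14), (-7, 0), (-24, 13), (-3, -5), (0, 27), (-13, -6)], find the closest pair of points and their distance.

Computing all pairwise distances among 10 points:

d((21, 10), (18, -28)) = 38.1182
d((21, 10), (8, 25)) = 19.8494
d((21, 10), (10, -29)) = 40.5216
d((21, 10), (14, -14)) = 25.0
d((21, 10), (-7, 0)) = 29.7321
d((21, 10), (-24, 13)) = 45.0999
d((21, 10), (-3, -5)) = 28.3019
d((21, 10), (0, 27)) = 27.0185
d((21, 10), (-13, -6)) = 37.5766
d((18, -28), (8, 25)) = 53.9351
d((18, -28), (10, -29)) = 8.0623
d((18, -28), (14, -14)) = 14.5602
d((18, -28), (-7, 0)) = 37.5366
d((18, -28), (-24, 13)) = 58.6941
d((18, -28), (-3, -5)) = 31.1448
d((18, -28), (0, 27)) = 57.8705
d((18, -28), (-13, -6)) = 38.0132
d((8, 25), (10, -29)) = 54.037
d((8, 25), (14, -14)) = 39.4588
d((8, 25), (-7, 0)) = 29.1548
d((8, 25), (-24, 13)) = 34.176
d((8, 25), (-3, -5)) = 31.9531
d((8, 25), (0, 27)) = 8.2462
d((8, 25), (-13, -6)) = 37.4433
d((10, -29), (14, -14)) = 15.5242
d((10, -29), (-7, 0)) = 33.6155
d((10, -29), (-24, 13)) = 54.037
d((10, -29), (-3, -5)) = 27.2947
d((10, -29), (0, 27)) = 56.8859
d((10, -29), (-13, -6)) = 32.5269
d((14, -14), (-7, 0)) = 25.2389
d((14, -14), (-24, 13)) = 46.6154
d((14, -14), (-3, -5)) = 19.2354
d((14, -14), (0, 27)) = 43.3244
d((14, -14), (-13, -6)) = 28.1603
d((-7, 0), (-24, 13)) = 21.4009
d((-7, 0), (-3, -5)) = 6.4031 <-- minimum
d((-7, 0), (0, 27)) = 27.8927
d((-7, 0), (-13, -6)) = 8.4853
d((-24, 13), (-3, -5)) = 27.6586
d((-24, 13), (0, 27)) = 27.7849
d((-24, 13), (-13, -6)) = 21.9545
d((-3, -5), (0, 27)) = 32.1403
d((-3, -5), (-13, -6)) = 10.0499
d((0, 27), (-13, -6)) = 35.4683

Closest pair: (-7, 0) and (-3, -5) with distance 6.4031

The closest pair is (-7, 0) and (-3, -5) with Euclidean distance 6.4031. For 10 points, brute-force pairwise comparison is shown above. For large n, the divide-and-conquer algorithm (sort by x, recurse on halves, check the dividing strip) achieves O(n log n).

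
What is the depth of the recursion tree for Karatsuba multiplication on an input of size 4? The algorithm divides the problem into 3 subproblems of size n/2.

For divide and conquer with division factor 2:

Problem sizes at each level:
Level 0: 4
Level 1: 2
Level 2: 1

The root is level 0 and the size-1 base case is level 2 (the tree spans levels 0 through 2, i.e. 3 levels counting the root), so the depth is the number of divisions: log_2(4) = 2

The recursion tree depth is log_2(4) = 2. At each level, the problem size is divided by 2, so it takes 2 divisions to reduce to a base case of size 1. The algorithm makes 3 recursive calls at each level.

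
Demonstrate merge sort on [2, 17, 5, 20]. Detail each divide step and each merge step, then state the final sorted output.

Merge sort trace:

Split: [2, 17, 5, 20] -> [2, 17] and [5, 20]
  Split: [2, 17] -> [2] and [17]
  Merge: [2] + [17] -> [2, 17]
  Split: [5, 20] -> [5] and [20]
  Merge: [5] + [20] -> [5, 20]
Merge: [2, 17] + [5, 20] -> [2, 5, 17, 20]

Final sorted array: [2, 5, 17, 20]

The merge sort proceeds by recursively splitting the array and merging sorted halves.
After all merges, the sorted array is [2, 5, 17, 20].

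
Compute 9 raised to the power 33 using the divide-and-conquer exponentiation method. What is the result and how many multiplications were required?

Computing 9^33 by squaring (build up from 9^1; each line after the first costs one multiplication):

9^1 = 9
9^2 = (9^1)^2 = 9^2 = 81
9^4 = (9^2)^2 = 81^2 = 6561
9^8 = (9^4)^2 = 6561^2 = 43046721
9^16 = (9^8)^2 = 43046721^2 = 1853020188851841
9^32 = (9^16)^2 = 1853020188851841^2 = 3433683820292512484657849089281
9^33 = 9 * 9^32 = 9 * 3433683820292512484657849089281 = 30903154382632612361920641803529

Result: 30903154382632612361920641803529
Multiplications needed: 6 (6 lines after 9^1)

9^33 = 30903154382632612361920641803529. Using exponentiation by squaring, this requires 6 multiplications. The key idea: if the exponent is even, square the half-power; if odd, multiply by the base once.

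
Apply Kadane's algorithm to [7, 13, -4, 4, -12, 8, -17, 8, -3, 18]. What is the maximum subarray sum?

Using Kadane's algorithm on [7, 13, -4, 4, -12, 8, -17, 8, -3, 18]:

Scanning through the array:
Position 1 (value 13): max_ending_here = 20, max_so_far = 20
Position 2 (value -4): max_ending_here = 16, max_so_far = 20
Position 3 (value 4): max_ending_here = 20, max_so_far = 20
Position 4 (value -12): max_ending_here = 8, max_so_far = 20
Position 5 (value 8): max_ending_here = 16, max_so_far = 20
Position 6 (value -17): max_ending_here = -1, max_so_far = 20
Position 7 (value 8): max_ending_here = 8, max_so_far = 20
Position 8 (value -3): max_ending_here = 5, max_so_far = 20
Position 9 (value 18): max_ending_here = 23, max_so_far = 23

Maximum subarray: [8, -3, 18]
Maximum sum: 23

The maximum subarray is [8, -3, 18] with sum 23. This subarray runs from index 7 to index 9.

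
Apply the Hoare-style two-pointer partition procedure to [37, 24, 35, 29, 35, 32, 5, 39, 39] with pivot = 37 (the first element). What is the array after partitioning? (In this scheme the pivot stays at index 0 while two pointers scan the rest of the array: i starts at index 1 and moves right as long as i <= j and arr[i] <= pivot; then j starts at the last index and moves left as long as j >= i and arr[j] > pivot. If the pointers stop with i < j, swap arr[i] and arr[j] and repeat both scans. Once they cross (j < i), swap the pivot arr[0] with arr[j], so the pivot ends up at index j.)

Hoare-style two-pointer partition with pivot = 37:

Initial array: [37, 24, 35, 29, 35, 32, 5, 39, 39]

Pointers start at i = 1, j = 8.
i ends at 7, j ends at 6: the pointers have crossed (j < i), so scanning stops.

Swap pivot arr[0] with arr[6] to place pivot at position 6: [5, 24, 35, 29, 35, 32, 37, 39, 39]
Pivot position: 6

After partitioning with pivot 37, the array becomes [5, 24, 35, 29, 35, 32, 37, 39, 39]. The pivot is placed at index 6. All elements to the left of the pivot are <= 37, and all elements to the right are > 37.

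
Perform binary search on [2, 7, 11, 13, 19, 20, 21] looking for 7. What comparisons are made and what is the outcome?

Binary search for 7 in [2, 7, 11, 13, 19, 20, 21]:

lo=0, hi=6, mid=3, arr[mid]=13 -> 13 > 7, search left half
lo=0, hi=2, mid=1, arr[mid]=7 -> Found target at index 1!

Binary search finds 7 at index 1 after 2 comparisons. The search repeatedly halves the search space by comparing with the middle element.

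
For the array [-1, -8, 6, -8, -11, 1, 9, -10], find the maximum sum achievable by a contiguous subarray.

Using Kadane's algorithm on [-1, -8, 6, -8, -11, 1, 9, -10]:

Scanning through the array:
Position 1 (value -8): max_ending_here = -8, max_so_far = -1
Position 2 (value 6): max_ending_here = 6, max_so_far = 6
Position 3 (value -8): max_ending_here = -2, max_so_far = 6
Position 4 (value -11): max_ending_here = -11, max_so_far = 6
Position 5 (value 1): max_ending_here = 1, max_so_far = 6
Position 6 (value 9): max_ending_here = 10, max_so_far = 10
Position 7 (value -10): max_ending_here = 0, max_so_far = 10

Maximum subarray: [1, 9]
Maximum sum: 10

The maximum subarray is [1, 9] with sum 10. This subarray runs from index 5 to index 6.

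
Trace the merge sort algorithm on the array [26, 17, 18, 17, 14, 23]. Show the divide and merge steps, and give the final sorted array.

Merge sort trace:

Split: [26, 17, 18, 17, 14, 23] -> [26, 17, 18] and [17, 14, 23]
  Split: [26, 17, 18] -> [26] and [17, 18]
    Split: [17, 18] -> [17] and [18]
    Merge: [17] + [18] -> [17, 18]
  Merge: [26] + [17, 18] -> [17, 18, 26]
  Split: [17, 14, 23] -> [17] and [14, 23]
    Split: [14, 23] -> [14] and [23]
    Merge: [14] + [23] -> [14, 23]
  Merge: [17] + [14, 23] -> [14, 17, 23]
Merge: [17, 18, 26] + [14, 17, 23] -> [14, 17, 17, 18, 23, 26]

Final sorted array: [14, 17, 17, 18, 23, 26]

The merge sort proceeds by recursively splitting the array and merging sorted halves.
After all merges, the sorted array is [14, 17, 17, 18, 23, 26].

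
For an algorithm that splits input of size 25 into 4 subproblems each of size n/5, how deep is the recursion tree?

For divide and conquer with division factor 5:

Problem sizes at each level:
Level 0: 25
Level 1: 5
Level 2: 1

The root is level 0 and the size-1 base case is level 2 (the tree spans levels 0 through 2, i.e. 3 levels counting the root), so the depth is the number of divisions: log_5(25) = 2

The recursion tree depth is log_5(25) = 2. At each level, the problem size is divided by 5, so it takes 2 divisions to reduce to a base case of size 1. The algorithm makes 4 recursive calls at each level.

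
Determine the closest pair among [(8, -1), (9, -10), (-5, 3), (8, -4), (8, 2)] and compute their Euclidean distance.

Computing all pairwise distances among 5 points:

d((8, -1), (9, -10)) = 9.0554
d((8, -1), (-5, 3)) = 13.6015
d((8, -1), (8, -4)) = 3.0 <-- minimum
d((8, -1), (8, 2)) = 3.0 <-- minimum
d((9, -10), (-5, 3)) = 19.105
d((9, -10), (8, -4)) = 6.0828
d((9, -10), (8, 2)) = 12.0416
d((-5, 3), (8, -4)) = 14.7648
d((-5, 3), (8, 2)) = 13.0384
d((8, -4), (8, 2)) = 6.0

Minimum distance: 3.0 (tie among 2 pairs: (8, -1) and (8, -4); (8, -1) and (8, 2))

The minimum Euclidean distance is 3.0. There is a tie: 2 pairs achieve this minimum — (8, -1) and (8, -4); (8, -1) and (8, 2). Any of these is a valid closest pair. For 5 points, brute-force pairwise comparison is shown above. For large n, the divide-and-conquer algorithm (sort by x, recurse on halves, check the dividing strip) achieves O(n log n).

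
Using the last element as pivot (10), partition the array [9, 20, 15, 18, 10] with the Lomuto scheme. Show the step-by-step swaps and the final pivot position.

Lomuto partition with pivot = 10:

Initial array: [9, 20, 15, 18, 10]

arr[0]=9 <= 10: swap with position 0, array becomes [9, 20, 15, 18, 10]
arr[1]=20 > 10: no swap
arr[2]=15 > 10: no swap
arr[3]=18 > 10: no swap

Place pivot at position 1: [9, 10, 15, 18, 20]
Pivot position: 1

After partitioning with pivot 10, the array becomes [9, 10, 15, 18, 20]. The pivot is placed at index 1. All elements to the left of the pivot are <= 10, and all elements to the right are > 10.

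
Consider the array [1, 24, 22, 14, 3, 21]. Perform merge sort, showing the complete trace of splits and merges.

Merge sort trace:

Split: [1, 24, 22, 14, 3, 21] -> [1, 24, 22] and [14, 3, 21]
  Split: [1, 24, 22] -> [1] and [24, 22]
    Split: [24, 22] -> [24] and [22]
    Merge: [24] + [22] -> [22, 24]
  Merge: [1] + [22, 24] -> [1, 22, 24]
  Split: [14, 3, 21] -> [14] and [3, 21]
    Split: [3, 21] -> [3] and [21]
    Merge: [3] + [21] -> [3, 21]
  Merge: [14] + [3, 21] -> [3, 14, 21]
Merge: [1, 22, 24] + [3, 14, 21] -> [1, 3, 14, 21, 22, 24]

Final sorted array: [1, 3, 14, 21, 22, 24]

The merge sort proceeds by recursively splitting the array and merging sorted halves.
After all merges, the sorted array is [1, 3, 14, 21, 22, 24].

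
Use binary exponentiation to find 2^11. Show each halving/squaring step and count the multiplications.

Computing 2^11 by squaring (build up from 2^1; each line after the first costs one multiplication):

2^1 = 2
2^2 = (2^1)^2 = 2^2 = 4
2^4 = (2^2)^2 = 4^2 = 16
2^5 = 2 * 2^4 = 2 * 16 = 32
2^10 = (2^5)^2 = 32^2 = 1024
2^11 = 2 * 2^10 = 2 * 1024 = 2048

Result: 2048
Multiplications needed: 5 (5 lines after 2^1)

2^11 = 2048. Using exponentiation by squaring, this requires 5 multiplications. The key idea: if the exponent is even, square the half-power; if odd, multiply by the base once.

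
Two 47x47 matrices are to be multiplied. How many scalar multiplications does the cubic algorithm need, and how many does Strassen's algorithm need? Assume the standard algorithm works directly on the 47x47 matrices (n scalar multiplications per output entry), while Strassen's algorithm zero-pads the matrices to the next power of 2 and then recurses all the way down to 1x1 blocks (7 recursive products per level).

Matrix multiplication for 47x47 matrices:

Strassen's algorithm requires power-of-2 dimensions. Pad 47x47 to 64x64 (next power of 2).

Standard algorithm: 47^3 = 103823 multiplications
Strassen's algorithm: 7^(log2(64)) = 7^6 = 117649 multiplications
Difference: 103823 - 117649 = -13826 (Strassen uses MORE here due to padding overhead — for small or just-over-power-of-2 n, padding can outweigh the per-level savings)

Standard: 103823 multiplications (47^3). Strassen: 117649 multiplications (7^6, after padding to 64x64). Strassen reduces 8 recursive multiplications to 7 at each level.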